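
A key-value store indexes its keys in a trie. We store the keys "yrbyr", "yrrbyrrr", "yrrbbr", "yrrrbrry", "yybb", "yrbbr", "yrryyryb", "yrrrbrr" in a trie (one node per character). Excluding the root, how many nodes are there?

28

Trie structure (* marks end of a word):
(root)
└─ y
   ├─ r
   │  ├─ b
   │  │  ├─ b
   │  │  │  └─ r *
   │  │  └─ y
   │  │     └─ r *
   │  └─ r
   │     ├─ b
   │     │  ├─ b
   │     │  │  └─ r *
   │     │  └─ y
   │     │     └─ r
   │     │        └─ r
   │     │           └─ r *
   │     ├─ r
   │     │  └─ b
   │     │     └─ r
   │     │        └─ r *
   │     │           └─ y *
   │     └─ y
   │        └─ y
   │           └─ r
   │              └─ y
   │                 └─ b *
   └─ y
      └─ b
         └─ b *
Counting every labelled node above: 28.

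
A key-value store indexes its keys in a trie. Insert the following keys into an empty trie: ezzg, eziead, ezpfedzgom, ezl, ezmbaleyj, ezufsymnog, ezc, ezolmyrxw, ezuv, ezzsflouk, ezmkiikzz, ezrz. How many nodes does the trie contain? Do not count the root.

Trace insertions, counting only characters that open a new branch:
  "ezzg" → 4 new (e, z, z, g)
  "eziead" → prefix "ez" already present; 4 new (i, e, a, d)
  "ezpfedzgom" → prefix "ez" already present; 8 new (p, f, e, d, z, g, o, m)
  "ezl" → prefix "ez" already present; 1 new (l)
  "ezmbaleyj" → prefix "ez" already present; 7 new (m, b, a, l, e, y, j)
  "ezufsymnog" → prefix "ez" already present; 8 new (u, f, s, y, m, n, o, g)
  "ezc" → prefix "ez" already present; 1 new (c)
  "ezolmyrxw" → prefix "ez" already present; 7 new (o, l, m, y, r, x, w)
  "ezuv" → prefix "ezu" already present; 1 new (v)
  "ezzsflouk" → prefix "ezz" already present; 6 new (s, f, l, o, u, k)
  "ezmkiikzz" → prefix "ezm" already present; 6 new (k, i, i, k, z, z)
  "ezrz" → prefix "ez" already present; 2 new (r, z)
Total nodes = 4 + 4 + 8 + 1 + 7 + 8 + 1 + 7 + 1 + 6 + 6 + 2 = 55

55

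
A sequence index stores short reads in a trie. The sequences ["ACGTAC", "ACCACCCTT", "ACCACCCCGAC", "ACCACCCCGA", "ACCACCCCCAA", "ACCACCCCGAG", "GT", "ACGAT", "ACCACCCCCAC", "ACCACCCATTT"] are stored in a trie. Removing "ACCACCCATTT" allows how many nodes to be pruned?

4

Walk "ACCACCCATTT" from the leaf back toward the root, removing each node that no remaining word uses.
The suffix "ATTT" (4 nodes) is used only by "ACCACCCATTT"; the node for "ACCACCC" still has the child "T", so pruning stops there.
Nodes removed: 4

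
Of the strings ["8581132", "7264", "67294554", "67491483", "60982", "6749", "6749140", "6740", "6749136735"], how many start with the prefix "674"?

Filter for entries beginning with "674":
Words under "674": 6740, 6749, 6749136735, 6749140, 67491483
Count: 5

5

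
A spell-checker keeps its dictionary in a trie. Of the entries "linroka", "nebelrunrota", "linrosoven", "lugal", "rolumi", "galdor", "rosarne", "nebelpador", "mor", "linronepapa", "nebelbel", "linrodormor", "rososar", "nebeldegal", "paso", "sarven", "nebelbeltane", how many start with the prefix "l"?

Traverse to the node for "l", then collect every word in that subtree.
Matches: "linrodormor", "linroka", "linronepapa", "linrosoven", "lugal"
Count: 5

5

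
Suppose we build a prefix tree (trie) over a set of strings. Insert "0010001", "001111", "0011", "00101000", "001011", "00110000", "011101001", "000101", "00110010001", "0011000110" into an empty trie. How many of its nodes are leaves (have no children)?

A leaf is a node with no children — equivalently, the end of a word that is not a proper prefix of any other stored word.
Those words: "000101", "0010001", "00101000", "001011", "00110000", "0011000110", "00110010001", "001111", "011101001"
Leaf count: 9

9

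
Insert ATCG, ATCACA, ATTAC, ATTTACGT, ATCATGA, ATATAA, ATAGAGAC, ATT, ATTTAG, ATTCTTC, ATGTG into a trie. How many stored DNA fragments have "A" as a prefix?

11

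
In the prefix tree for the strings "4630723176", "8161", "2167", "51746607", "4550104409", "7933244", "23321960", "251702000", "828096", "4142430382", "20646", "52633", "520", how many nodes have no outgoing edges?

Leaves are exactly the stored words that no other stored word extends.
Those words: "20646", "2167", "23321960", "251702000", "4142430382", "4550104409", "4630723176", "51746607", "520", "52633", "7933244", "8161", "828096"
Leaf count: 13

13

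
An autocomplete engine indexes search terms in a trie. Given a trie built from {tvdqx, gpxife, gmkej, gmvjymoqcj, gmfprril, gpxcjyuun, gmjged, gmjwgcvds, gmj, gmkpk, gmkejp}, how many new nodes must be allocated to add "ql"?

2

"ql" shares no prefix with any stored word, so all 2 characters open new nodes.
2 − 0 = 2 new nodes.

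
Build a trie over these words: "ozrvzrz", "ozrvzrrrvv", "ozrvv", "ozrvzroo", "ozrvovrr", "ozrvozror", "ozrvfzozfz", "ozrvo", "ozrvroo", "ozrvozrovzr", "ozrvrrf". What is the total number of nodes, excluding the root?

36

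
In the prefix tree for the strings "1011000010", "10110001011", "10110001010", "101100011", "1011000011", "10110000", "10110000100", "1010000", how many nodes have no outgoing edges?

6

Leaves are exactly the stored words that no other stored word extends.
Those words: "1010000", "10110000100", "1011000011", "10110001010", "10110001011", "101100011"
Leaf count: 6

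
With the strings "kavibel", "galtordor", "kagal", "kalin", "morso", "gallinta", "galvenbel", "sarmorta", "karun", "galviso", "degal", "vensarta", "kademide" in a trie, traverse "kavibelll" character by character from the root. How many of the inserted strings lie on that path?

1

Check each prefix of "kavibelll" against the stored set — each match is an end-marker on the path.
Prefixes of the query that are stored words: "kavibel"
Count: 1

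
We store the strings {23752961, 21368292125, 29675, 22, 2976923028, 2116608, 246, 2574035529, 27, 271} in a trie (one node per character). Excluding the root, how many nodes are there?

Trace insertions, counting only characters that open a new branch:
  "23752961" → 8 new (2, 3, 7, 5, 2, 9, 6, 1)
  "21368292125" → prefix "2" already present; 10 new (1, 3, 6, 8, 2, 9, 2, 1, 2, 5)
  "29675" → prefix "2" already present; 4 new (9, 6, 7, 5)
  "22" → prefix "2" already present; 1 new (2)
  "2976923028" → prefix "29" already present; 8 new (7, 6, 9, 2, 3, 0, 2, 8)
  "2116608" → prefix "21" already present; 5 new (1, 6, 6, 0, 8)
  "246" → prefix "2" already present; 2 new (4, 6)
  "2574035529" → prefix "2" already present; 9 new (5, 7, 4, 0, 3, 5, 5, 2, 9)
  "27" → prefix "2" already present; 1 new (7)
  "271" → prefix "27" already present; 1 new (1)
Total nodes = 8 + 10 + 4 + 1 + 8 + 5 + 2 + 9 + 1 + 1 = 49

49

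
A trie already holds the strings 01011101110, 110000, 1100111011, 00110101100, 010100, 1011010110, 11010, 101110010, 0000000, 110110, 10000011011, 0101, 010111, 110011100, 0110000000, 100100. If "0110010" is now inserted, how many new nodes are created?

2

"01100" is already a path in the trie; the remaining "10" must be added.
Each of the 2 remaining characters creates one node.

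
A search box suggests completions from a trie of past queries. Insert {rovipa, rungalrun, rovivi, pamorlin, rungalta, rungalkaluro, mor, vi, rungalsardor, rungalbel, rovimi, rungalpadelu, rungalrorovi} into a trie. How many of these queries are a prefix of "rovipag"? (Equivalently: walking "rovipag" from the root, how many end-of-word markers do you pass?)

Walk "rovipag" from the root; an end-of-word marker is hit whenever a stored word is a prefix of "rovipag".
Prefixes of the query that are stored words: "rovipa"
Count: 1

1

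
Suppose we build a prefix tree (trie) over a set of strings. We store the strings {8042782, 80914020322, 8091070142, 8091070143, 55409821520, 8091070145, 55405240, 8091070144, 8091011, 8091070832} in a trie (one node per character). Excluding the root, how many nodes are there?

Trace insertions, counting only characters that open a new branch:
  "8042782" → 7 new (8, 0, 4, 2, 7, 8, 2)
  "80914020322" → prefix "80" already present; 9 new (9, 1, 4, 0, 2, 0, 3, 2, 2)
  "8091070142" → prefix "8091" already present; 6 new (0, 7, 0, 1, 4, 2)
  "8091070143" → prefix "809107014" already present; 1 new (3)
  "55409821520" → 11 new (5, 5, 4, 0, 9, 8, 2, 1, 5, 2, 0)
  "8091070145" → prefix "809107014" already present; 1 new (5)
  "55405240" → prefix "5540" already present; 4 new (5, 2, 4, 0)
  "8091070144" → prefix "809107014" already present; 1 new (4)
  "8091011" → prefix "80910" already present; 2 new (1, 1)
  "8091070832" → prefix "8091070" already present; 3 new (8, 3, 2)
Total nodes = 7 + 9 + 6 + 1 + 11 + 1 + 4 + 1 + 2 + 3 = 45

45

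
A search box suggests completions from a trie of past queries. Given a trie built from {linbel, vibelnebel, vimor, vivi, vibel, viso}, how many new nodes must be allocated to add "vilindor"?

6

The longest prefix of "vilindor" already in the trie is "vi" (length 2).
So 8 − 2 = 6 new nodes.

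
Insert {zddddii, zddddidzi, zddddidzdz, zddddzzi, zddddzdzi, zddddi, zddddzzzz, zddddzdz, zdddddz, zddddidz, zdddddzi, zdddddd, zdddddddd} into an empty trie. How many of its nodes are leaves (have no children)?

A leaf is a node with no children — equivalently, the end of a word that is not a proper prefix of any other stored word.
Those words: "zdddddddd", "zdddddzi", "zddddidzdz", "zddddidzi", "zddddii", "zddddzdzi", "zddddzzi", "zddddzzzz"
Leaf count: 8

8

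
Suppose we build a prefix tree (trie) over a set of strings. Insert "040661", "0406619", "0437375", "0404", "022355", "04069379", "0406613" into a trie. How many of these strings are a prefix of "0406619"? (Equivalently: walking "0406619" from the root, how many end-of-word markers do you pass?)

2

Walk "0406619" from the root; an end-of-word marker is hit whenever a stored word is a prefix of "0406619".
Prefixes of the query that are stored words: "040661", "0406619"
Count: 2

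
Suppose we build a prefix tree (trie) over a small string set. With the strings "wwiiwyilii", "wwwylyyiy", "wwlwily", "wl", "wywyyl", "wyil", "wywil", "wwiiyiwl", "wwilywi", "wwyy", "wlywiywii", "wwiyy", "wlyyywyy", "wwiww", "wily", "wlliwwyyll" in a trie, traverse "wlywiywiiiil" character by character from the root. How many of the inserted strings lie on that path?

Traverse "wlywiywiiiil" character by character; count nodes along the way that are marked as word ends.
Prefixes of the query that are stored words: "wl", "wlywiywii"
Count: 2

2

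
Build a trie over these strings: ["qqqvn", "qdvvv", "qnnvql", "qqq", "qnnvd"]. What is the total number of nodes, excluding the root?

15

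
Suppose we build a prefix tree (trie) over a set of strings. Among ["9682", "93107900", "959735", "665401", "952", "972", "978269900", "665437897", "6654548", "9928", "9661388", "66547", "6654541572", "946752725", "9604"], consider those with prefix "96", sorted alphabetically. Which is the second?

Filter for "96…" and sort: "9604", "9661388", "9682"
Position 2: 9661388

9661388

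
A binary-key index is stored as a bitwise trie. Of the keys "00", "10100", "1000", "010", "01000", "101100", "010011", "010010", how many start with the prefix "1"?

3

Filter for entries beginning with "1":
Words under "1": 1000, 10100, 101100
Count: 3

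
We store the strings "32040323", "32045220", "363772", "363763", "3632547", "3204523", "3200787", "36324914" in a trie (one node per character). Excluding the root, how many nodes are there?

32

Trie structure (* marks end of a word):
(root)
└─ 3
   ├─ 2
   │  └─ 0
   │     ├─ 0
   │     │  └─ 7
   │     │     └─ 8
   │     │        └─ 7 *
   │     └─ 4
   │        ├─ 0
   │        │  └─ 3
   │        │     └─ 2
   │        │        └─ 3 *
   │        └─ 5
   │           └─ 2
   │              ├─ 2
   │              │  └─ 0 *
   │              └─ 3 *
   └─ 6
      └─ 3
         ├─ 2
         │  ├─ 4
         │  │  └─ 9
         │  │     └─ 1
         │  │        └─ 4 *
         │  └─ 5
         │     └─ 4
         │        └─ 7 *
         └─ 7
            ├─ 6
            │  └─ 3 *
            └─ 7
               └─ 2 *
Counting every labelled node above: 32.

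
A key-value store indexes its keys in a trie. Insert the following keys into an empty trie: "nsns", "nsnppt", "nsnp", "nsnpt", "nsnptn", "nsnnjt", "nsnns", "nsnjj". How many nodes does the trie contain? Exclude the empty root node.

15

Trace insertions, counting only characters that open a new branch:
  "nsns" → 4 new (n, s, n, s)
  "nsnppt" → prefix "nsn" already present; 3 new (p, p, t)
  "nsnp" → prefix "nsnp" already present; 0 new (none)
  "nsnpt" → prefix "nsnp" already present; 1 new (t)
  "nsnptn" → prefix "nsnpt" already present; 1 new (n)
  "nsnnjt" → prefix "nsn" already present; 3 new (n, j, t)
  "nsnns" → prefix "nsnn" already present; 1 new (s)
  "nsnjj" → prefix "nsn" already present; 2 new (j, j)
Total nodes = 4 + 3 + 0 + 1 + 1 + 3 + 1 + 2 = 15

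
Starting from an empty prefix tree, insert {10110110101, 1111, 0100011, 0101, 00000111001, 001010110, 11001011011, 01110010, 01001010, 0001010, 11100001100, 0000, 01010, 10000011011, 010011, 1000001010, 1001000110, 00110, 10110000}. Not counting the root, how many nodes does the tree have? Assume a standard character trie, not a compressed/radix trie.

96

Trace insertions, counting only characters that open a new branch:
  "10110110101" → 11 new (1, 0, 1, 1, 0, 1, 1, 0, 1, 0, 1)
  "1111" → prefix "1" already present; 3 new (1, 1, 1)
  "0100011" → 7 new (0, 1, 0, 0, 0, 1, 1)
  "0101" → prefix "010" already present; 1 new (1)
  "00000111001" → prefix "0" already present; 10 new (0, 0, 0, 0, 1, 1, 1, 0, 0, 1)
  "001010110" → prefix "00" already present; 7 new (1, 0, 1, 0, 1, 1, 0)
  "11001011011" → prefix "11" already present; 9 new (0, 0, 1, 0, 1, 1, 0, 1, 1)
  "01110010" → prefix "01" already present; 6 new (1, 1, 0, 0, 1, 0)
  "01001010" → prefix "0100" already present; 4 new (1, 0, 1, 0)
  "0001010" → prefix "000" already present; 4 new (1, 0, 1, 0)
  "11100001100" → prefix "111" already present; 8 new (0, 0, 0, 0, 1, 1, 0, 0)
  "0000" → prefix "0000" already present; 0 new (none)
  "01010" → prefix "0101" already present; 1 new (0)
  "10000011011" → prefix "10" already present; 9 new (0, 0, 0, 0, 1, 1, 0, 1, 1)
  "010011" → prefix "01001" already present; 1 new (1)
  "1000001010" → prefix "1000001" already present; 3 new (0, 1, 0)
  "1001000110" → prefix "100" already present; 7 new (1, 0, 0, 0, 1, 1, 0)
  "00110" → prefix "001" already present; 2 new (1, 0)
  "10110000" → prefix "10110" already present; 3 new (0, 0, 0)
Total nodes = 11 + 3 + 7 + 1 + 10 + 7 + 9 + 6 + 4 + 4 + 8 + 0 + 1 + 9 + 1 + 3 + 7 + 2 + 3 = 96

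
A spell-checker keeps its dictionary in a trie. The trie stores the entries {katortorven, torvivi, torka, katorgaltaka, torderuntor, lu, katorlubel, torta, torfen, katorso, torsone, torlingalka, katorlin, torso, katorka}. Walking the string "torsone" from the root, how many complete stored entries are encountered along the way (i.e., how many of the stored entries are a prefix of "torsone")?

2

Traverse "torsone" character by character; count nodes along the way that are marked as word ends.
Prefixes of the query that are stored words: "torso", "torsone"
Count: 2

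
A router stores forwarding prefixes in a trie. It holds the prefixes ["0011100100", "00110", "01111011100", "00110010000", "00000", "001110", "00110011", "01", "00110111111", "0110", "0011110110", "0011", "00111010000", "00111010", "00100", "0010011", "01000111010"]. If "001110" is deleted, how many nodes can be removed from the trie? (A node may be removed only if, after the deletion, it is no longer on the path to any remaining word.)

0

Walk "001110" from the leaf back toward the root, removing each node that no remaining word uses.
Every node on "001110" is still needed (e.g. by "0011100100"), so nothing is freed.
Nodes removed: 0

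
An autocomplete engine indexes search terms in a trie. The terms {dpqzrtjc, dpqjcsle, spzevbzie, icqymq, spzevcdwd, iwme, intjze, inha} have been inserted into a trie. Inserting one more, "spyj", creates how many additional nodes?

2

Walking "spyj" from the root, the first 2 characters ("sp") follow existing edges; "y" is the first miss.
So 4 − 2 = 2 new nodes.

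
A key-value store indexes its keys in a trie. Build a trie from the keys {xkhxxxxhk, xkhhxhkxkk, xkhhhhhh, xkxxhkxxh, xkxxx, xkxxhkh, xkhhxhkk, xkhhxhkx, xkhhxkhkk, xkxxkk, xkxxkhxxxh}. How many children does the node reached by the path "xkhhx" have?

2

The children of the "xkhhx" node are the distinct next characters among strings starting with "xkhhx".
Distinct next characters after "xkhhx": h, k.
That node has 2 child edges.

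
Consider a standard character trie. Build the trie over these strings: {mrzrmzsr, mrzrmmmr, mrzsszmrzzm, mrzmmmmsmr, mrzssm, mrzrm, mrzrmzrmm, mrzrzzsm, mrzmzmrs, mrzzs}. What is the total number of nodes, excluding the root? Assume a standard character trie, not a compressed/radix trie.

Count nodes per top-level branch (shared prefixes stored once):
  'm'-branch (mrzmmmmsmr, mrzmzmrs, mrzrm, mrzrmmmr, mrzrmzrmm, mrzrmzsr, mrzrzzsm, mrzssm, mrzsszmrzzm, mrzzs): 40 nodes
Sum: 40

40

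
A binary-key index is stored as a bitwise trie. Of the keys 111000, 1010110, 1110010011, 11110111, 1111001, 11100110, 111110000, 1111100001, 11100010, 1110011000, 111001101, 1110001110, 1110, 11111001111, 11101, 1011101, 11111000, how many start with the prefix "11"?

Filter for entries beginning with "11":
Matches: "1110", "111000", "11100010", "1110001110", "1110010011", "11100110", "1110011000", "111001101", "11101", "1111001", "11110111", "11111000", "111110000", "1111100001", "11111001111"
Count: 15

15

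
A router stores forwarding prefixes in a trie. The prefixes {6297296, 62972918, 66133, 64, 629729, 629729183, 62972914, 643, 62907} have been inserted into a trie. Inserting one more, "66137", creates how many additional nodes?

1

The longest prefix of "66137" already in the trie is "6613" (length 4).
Each of the 1 remaining characters creates one node.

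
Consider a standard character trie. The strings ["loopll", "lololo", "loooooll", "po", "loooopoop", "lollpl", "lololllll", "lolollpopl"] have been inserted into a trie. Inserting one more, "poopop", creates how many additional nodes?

4

Walking "poopop" from the root, the first 2 characters ("po") follow existing edges; "o" is the first miss.
So 6 − 2 = 4 new nodes.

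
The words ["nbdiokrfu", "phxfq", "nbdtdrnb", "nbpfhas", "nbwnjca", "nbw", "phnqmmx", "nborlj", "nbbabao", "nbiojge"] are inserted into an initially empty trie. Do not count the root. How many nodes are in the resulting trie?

48

Trace insertions, counting only characters that open a new branch:
  "nbdiokrfu" → 9 new (n, b, d, i, o, k, r, f, u)
  "phxfq" → 5 new (p, h, x, f, q)
  "nbdtdrnb" → prefix "nbd" already present; 5 new (t, d, r, n, b)
  "nbpfhas" → prefix "nb" already present; 5 new (p, f, h, a, s)
  "nbwnjca" → prefix "nb" already present; 5 new (w, n, j, c, a)
  "nbw" → prefix "nbw" already present; 0 new (none)
  "phnqmmx" → prefix "ph" already present; 5 new (n, q, m, m, x)
  "nborlj" → prefix "nb" already present; 4 new (o, r, l, j)
  "nbbabao" → prefix "nb" already present; 5 new (b, a, b, a, o)
  "nbiojge" → prefix "nb" already present; 5 new (i, o, j, g, e)
Total nodes = 9 + 5 + 5 + 5 + 5 + 0 + 5 + 4 + 5 + 5 = 48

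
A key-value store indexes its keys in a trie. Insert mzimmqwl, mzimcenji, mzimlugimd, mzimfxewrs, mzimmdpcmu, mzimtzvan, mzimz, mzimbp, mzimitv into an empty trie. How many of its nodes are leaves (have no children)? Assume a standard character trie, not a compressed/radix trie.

9

A leaf is a node with no children — equivalently, the end of a word that is not a proper prefix of any other stored word.
Those words: "mzimbp", "mzimcenji", "mzimfxewrs", "mzimitv", "mzimlugimd", "mzimmdpcmu", "mzimmqwl", "mzimtzvan", "mzimz"
Leaf count: 9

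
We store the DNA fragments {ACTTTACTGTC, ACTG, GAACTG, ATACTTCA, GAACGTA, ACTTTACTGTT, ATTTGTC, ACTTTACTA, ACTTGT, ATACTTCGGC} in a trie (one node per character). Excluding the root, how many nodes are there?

Count nodes per top-level branch (shared prefixes stored once):
  'A'-branch (ACTG, ACTTGT, ACTTTACTA, ACTTTACTGTC, ACTTTACTGTT, ATACTTCA, ATACTTCGGC, ATTTGTC): 31 nodes
  'G'-branch (GAACGTA, GAACTG): 9 nodes
Sum: 40

40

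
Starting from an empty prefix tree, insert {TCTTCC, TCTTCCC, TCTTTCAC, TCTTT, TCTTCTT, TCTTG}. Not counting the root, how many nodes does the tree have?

14

Trie structure (* marks end of a word):
(root)
└─ T
   └─ C
      └─ T
         └─ T
            ├─ C
            │  ├─ C *
            │  │  └─ C *
            │  └─ T
            │     └─ T *
            ├─ G *
            └─ T *
               └─ C
                  └─ A
                     └─ C *
Counting every labelled node above: 14.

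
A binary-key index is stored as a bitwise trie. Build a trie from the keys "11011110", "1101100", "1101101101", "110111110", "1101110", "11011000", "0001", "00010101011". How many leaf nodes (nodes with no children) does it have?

6

A leaf is a node with no children — equivalently, the end of a word that is not a proper prefix of any other stored word.
Those words: "00010101011", "11011000", "1101101101", "1101110", "11011110", "110111110"
Leaf count: 6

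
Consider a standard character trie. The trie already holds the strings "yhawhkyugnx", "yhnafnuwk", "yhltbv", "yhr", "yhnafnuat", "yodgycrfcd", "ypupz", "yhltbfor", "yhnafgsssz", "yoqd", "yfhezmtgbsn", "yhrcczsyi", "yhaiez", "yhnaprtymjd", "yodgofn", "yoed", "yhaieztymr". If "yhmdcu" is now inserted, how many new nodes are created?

4

"yh" is already a path in the trie; the remaining "mdcu" must be added.
So 6 − 2 = 4 new nodes.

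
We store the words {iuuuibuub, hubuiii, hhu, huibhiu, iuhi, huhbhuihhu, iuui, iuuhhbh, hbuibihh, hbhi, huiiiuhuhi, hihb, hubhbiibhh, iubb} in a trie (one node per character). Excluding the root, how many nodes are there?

Insert word by word; a character creates a node only if that edge doesn't already exist:
  "iuuuibuub" → 9 new (i, u, u, u, i, b, u, u, b)
  "hubuiii" → 7 new (h, u, b, u, i, i, i)
  "hhu" → prefix "h" already present; 2 new (h, u)
  "huibhiu" → prefix "hu" already present; 5 new (i, b, h, i, u)
  "iuhi" → prefix "iu" already present; 2 new (h, i)
  "huhbhuihhu" → prefix "hu" already present; 8 new (h, b, h, u, i, h, h, u)
  "iuui" → prefix "iuu" already present; 1 new (i)
  "iuuhhbh" → prefix "iuu" already present; 4 new (h, h, b, h)
  "hbuibihh" → prefix "h" already present; 7 new (b, u, i, b, i, h, h)
  "hbhi" → prefix "hb" already present; 2 new (h, i)
  "huiiiuhuhi" → prefix "hui" already present; 7 new (i, i, u, h, u, h, i)
  "hihb" → prefix "h" already present; 3 new (i, h, b)
  "hubhbiibhh" → prefix "hub" already present; 7 new (h, b, i, i, b, h, h)
  "iubb" → prefix "iu" already present; 2 new (b, b)
Total nodes = 9 + 7 + 2 + 5 + 2 + 8 + 1 + 4 + 7 + 2 + 7 + 3 + 7 + 2 = 66

66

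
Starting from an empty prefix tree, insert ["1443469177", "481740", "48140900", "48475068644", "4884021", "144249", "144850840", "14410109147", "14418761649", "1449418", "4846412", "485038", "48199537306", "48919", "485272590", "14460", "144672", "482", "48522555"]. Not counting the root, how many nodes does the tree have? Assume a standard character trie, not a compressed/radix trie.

Trace insertions, counting only characters that open a new branch:
  "1443469177" → 10 new (1, 4, 4, 3, 4, 6, 9, 1, 7, 7)
  "481740" → 6 new (4, 8, 1, 7, 4, 0)
  "48140900" → prefix "481" already present; 5 new (4, 0, 9, 0, 0)
  "48475068644" → prefix "48" already present; 9 new (4, 7, 5, 0, 6, 8, 6, 4, 4)
  "4884021" → prefix "48" already present; 5 new (8, 4, 0, 2, 1)
  "144249" → prefix "144" already present; 3 new (2, 4, 9)
  "144850840" → prefix "144" already present; 6 new (8, 5, 0, 8, 4, 0)
  "14410109147" → prefix "144" already present; 8 new (1, 0, 1, 0, 9, 1, 4, 7)
  "14418761649" → prefix "1441" already present; 7 new (8, 7, 6, 1, 6, 4, 9)
  "1449418" → prefix "144" already present; 4 new (9, 4, 1, 8)
  "4846412" → prefix "484" already present; 4 new (6, 4, 1, 2)
  "485038" → prefix "48" already present; 4 new (5, 0, 3, 8)
  "48199537306" → prefix "481" already present; 8 new (9, 9, 5, 3, 7, 3, 0, 6)
  "48919" → prefix "48" already present; 3 new (9, 1, 9)
  "485272590" → prefix "485" already present; 6 new (2, 7, 2, 5, 9, 0)
  "14460" → prefix "144" already present; 2 new (6, 0)
  "144672" → prefix "1446" already present; 2 new (7, 2)
  "482" → prefix "48" already present; 1 new (2)
  "48522555" → prefix "4852" already present; 4 new (2, 5, 5, 5)
Total nodes = 10 + 6 + 5 + 9 + 5 + 3 + 6 + 8 + 7 + 4 + 4 + 4 + 8 + 3 + 6 + 2 + 2 + 1 + 4 = 97

97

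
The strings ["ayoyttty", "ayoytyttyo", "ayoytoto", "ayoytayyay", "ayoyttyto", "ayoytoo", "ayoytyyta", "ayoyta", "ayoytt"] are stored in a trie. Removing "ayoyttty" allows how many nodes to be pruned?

After clearing the end-marker at "ayoyttty", prune upward until reaching a node still needed by another word.
The suffix "ty" (2 nodes) is used only by "ayoyttty"; the node for "ayoytt" still has the child "y", so pruning stops there.
Nodes removed: 2

2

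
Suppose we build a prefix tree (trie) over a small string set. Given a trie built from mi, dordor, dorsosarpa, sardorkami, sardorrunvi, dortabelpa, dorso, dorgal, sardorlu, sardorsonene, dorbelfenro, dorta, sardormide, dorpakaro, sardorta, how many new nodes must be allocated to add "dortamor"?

3

The longest prefix of "dortamor" already in the trie is "dorta" (length 5).
So 8 − 5 = 3 new nodes.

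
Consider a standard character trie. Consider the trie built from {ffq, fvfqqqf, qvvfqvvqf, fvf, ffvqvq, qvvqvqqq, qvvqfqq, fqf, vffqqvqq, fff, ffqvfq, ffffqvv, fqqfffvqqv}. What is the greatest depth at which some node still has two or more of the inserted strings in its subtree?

4

Look for the deepest trie node that still has at least two words in its subtree.
"qvvqfqq" and "qvvqvqqq" agree on "qvvq" (4 characters) before diverging; nothing deeper is shared.
Longest shared-prefix length: 4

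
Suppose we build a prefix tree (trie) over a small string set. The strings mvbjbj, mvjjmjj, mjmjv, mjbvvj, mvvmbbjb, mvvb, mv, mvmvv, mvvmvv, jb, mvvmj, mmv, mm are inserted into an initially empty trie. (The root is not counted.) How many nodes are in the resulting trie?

36

Trie structure (* marks end of a word):
(root)
├─ j
│  └─ b *
└─ m
   ├─ j
   │  ├─ b
   │  │  └─ v
   │  │     └─ v
   │  │        └─ j *
   │  └─ m
   │     └─ j
   │        └─ v *
   ├─ m *
   │  └─ v *
   └─ v *
      ├─ b
      │  └─ j
      │     └─ b
      │        └─ j *
      ├─ j
      │  └─ j
      │     └─ m
      │        └─ j
      │           └─ j *
      ├─ m
      │  └─ v
      │     └─ v *
      └─ v
         ├─ b *
         └─ m
            ├─ b
            │  └─ b
            │     └─ j
            │        └─ b *
            ├─ j *
            └─ v
               └─ v *
Counting every labelled node above: 36.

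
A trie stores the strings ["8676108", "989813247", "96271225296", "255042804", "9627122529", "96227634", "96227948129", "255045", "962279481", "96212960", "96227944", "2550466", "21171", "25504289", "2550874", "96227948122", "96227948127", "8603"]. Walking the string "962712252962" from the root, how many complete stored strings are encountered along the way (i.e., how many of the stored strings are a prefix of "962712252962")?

Walk "962712252962" from the root; an end-of-word marker is hit whenever a stored word is a prefix of "962712252962".
Prefixes of the query that are stored words: "9627122529", "96271225296"
Count: 2

2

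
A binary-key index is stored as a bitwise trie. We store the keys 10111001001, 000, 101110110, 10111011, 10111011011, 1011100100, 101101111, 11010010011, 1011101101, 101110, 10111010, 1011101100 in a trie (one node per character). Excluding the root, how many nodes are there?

36

Count nodes per top-level branch (shared prefixes stored once):
  '0'-branch (000): 3 nodes
  '1'-branch (101101111, 101110, 1011100100, 10111001001, 10111010, 10111011, 101110110, 1011101100, 1011101101, 10111011011, 11010010011): 33 nodes
Sum: 36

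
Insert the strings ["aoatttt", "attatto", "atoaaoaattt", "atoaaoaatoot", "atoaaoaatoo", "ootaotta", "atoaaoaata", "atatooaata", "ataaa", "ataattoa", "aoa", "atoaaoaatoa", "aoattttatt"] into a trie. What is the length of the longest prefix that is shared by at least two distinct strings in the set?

Equivalently: take the maximum, over all pairs, of their longest common prefix length.
"atoaaoaatoo" and "atoaaoaatoot" agree on "atoaaoaatoo" (11 characters) before diverging; nothing deeper is shared.
Longest shared-prefix length: 11

11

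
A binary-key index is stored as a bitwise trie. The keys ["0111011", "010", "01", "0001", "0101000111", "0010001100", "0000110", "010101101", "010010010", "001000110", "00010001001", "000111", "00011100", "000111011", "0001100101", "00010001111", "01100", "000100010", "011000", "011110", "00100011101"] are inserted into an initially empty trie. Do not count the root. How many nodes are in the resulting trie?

Count nodes per top-level branch (shared prefixes stored once):
  '0'-branch (0000110, 0001, 000100010, 00010001001, 00010001111, 0001100101, 000111, 00011100, 000111011, 001000110, 0010001100, 00100011101, 01, 010, 010010010, 0101000111, 010101101, 01100, 011000, 0111011, 011110): 69 nodes
Sum: 69

69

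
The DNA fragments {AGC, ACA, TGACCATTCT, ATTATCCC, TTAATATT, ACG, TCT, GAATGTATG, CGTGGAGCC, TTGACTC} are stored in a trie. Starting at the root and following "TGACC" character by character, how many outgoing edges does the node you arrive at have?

Follow the path "TGACC" to its node, then look at its outgoing edges.
Distinct next characters after "TGACC": A.
That node has 1 child edge.

1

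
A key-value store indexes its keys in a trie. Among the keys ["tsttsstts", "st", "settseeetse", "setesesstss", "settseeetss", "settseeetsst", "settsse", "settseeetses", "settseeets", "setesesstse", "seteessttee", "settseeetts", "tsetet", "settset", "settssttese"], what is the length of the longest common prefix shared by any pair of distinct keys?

11

Look for the deepest trie node that still has at least two words in its subtree.
e.g. "settseeetse" and "settseeetses" share the prefix "settseeetse" of length 11; no pair shares a longer one.
Longest shared-prefix length: 11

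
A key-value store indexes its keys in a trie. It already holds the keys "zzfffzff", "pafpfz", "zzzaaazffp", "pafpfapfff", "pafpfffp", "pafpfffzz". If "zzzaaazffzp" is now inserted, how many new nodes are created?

The longest prefix of "zzzaaazffzp" already in the trie is "zzzaaazff" (length 9).
New nodes needed: |"zzzaaazffzp"| − 9 = 11 − 9 = 2.

2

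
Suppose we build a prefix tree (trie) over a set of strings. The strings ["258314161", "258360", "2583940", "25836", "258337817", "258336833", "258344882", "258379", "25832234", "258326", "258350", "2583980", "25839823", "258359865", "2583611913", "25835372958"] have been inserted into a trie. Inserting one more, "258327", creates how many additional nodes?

1

The longest prefix of "258327" already in the trie is "25832" (length 5).
Each of the 1 remaining characters creates one node.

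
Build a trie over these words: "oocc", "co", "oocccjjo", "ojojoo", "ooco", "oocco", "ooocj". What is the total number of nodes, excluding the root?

20

Trie structure (* marks end of a word):
(root)
├─ c
│  └─ o *
└─ o
   ├─ j
   │  └─ o
   │     └─ j
   │        └─ o
   │           └─ o *
   └─ o
      ├─ c
      │  ├─ c *
      │  │  ├─ c
      │  │  │  └─ j
      │  │  │     └─ j
      │  │  │        └─ o *
      │  │  └─ o *
      │  └─ o *
      └─ o
         └─ c
            └─ j *
Counting every labelled node above: 20.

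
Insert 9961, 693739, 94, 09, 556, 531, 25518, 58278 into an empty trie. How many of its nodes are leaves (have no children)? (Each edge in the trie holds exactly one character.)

8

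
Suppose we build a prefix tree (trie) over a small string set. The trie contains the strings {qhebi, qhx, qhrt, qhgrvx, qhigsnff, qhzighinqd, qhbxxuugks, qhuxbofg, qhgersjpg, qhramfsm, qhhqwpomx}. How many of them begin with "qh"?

Walk to "qh"; the words in its subtree are exactly those with that prefix.
Words under "qh": qhbxxuugks, qhebi, qhgersjpg, qhgrvx, qhhqwpomx, qhigsnff, qhramfsm, qhrt, qhuxbofg, qhx, qhzighinqd
Count: 11

11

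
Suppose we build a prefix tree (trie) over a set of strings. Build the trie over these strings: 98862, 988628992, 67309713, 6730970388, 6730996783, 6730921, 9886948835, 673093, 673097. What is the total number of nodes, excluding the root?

35

Insert word by word; a character creates a node only if that edge doesn't already exist:
  "98862" → 5 new (9, 8, 8, 6, 2)
  "988628992" → prefix "98862" already present; 4 new (8, 9, 9, 2)
  "67309713" → 8 new (6, 7, 3, 0, 9, 7, 1, 3)
  "6730970388" → prefix "673097" already present; 4 new (0, 3, 8, 8)
  "6730996783" → prefix "67309" already present; 5 new (9, 6, 7, 8, 3)
  "6730921" → prefix "67309" already present; 2 new (2, 1)
  "9886948835" → prefix "9886" already present; 6 new (9, 4, 8, 8, 3, 5)
  "673093" → prefix "67309" already present; 1 new (3)
  "673097" → prefix "673097" already present; 0 new (none)
Total nodes = 5 + 4 + 8 + 4 + 5 + 2 + 6 + 1 + 0 = 35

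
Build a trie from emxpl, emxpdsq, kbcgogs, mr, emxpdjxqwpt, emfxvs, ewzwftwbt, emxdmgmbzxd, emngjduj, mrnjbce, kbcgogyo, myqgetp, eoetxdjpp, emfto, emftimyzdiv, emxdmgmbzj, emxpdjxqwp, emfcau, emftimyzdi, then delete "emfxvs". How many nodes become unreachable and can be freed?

After clearing the end-marker at "emfxvs", prune upward until reaching a node still needed by another word.
The suffix "xvs" (3 nodes) is used only by "emfxvs"; the node for "emf" still has the child "t", so pruning stops there.
Nodes removed: 3

3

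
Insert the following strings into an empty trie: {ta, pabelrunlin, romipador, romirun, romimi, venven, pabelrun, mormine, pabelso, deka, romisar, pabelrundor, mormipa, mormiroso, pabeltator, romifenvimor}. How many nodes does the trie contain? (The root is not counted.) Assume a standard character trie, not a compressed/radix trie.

Count nodes per top-level branch (shared prefixes stored once):
  'd'-branch (deka): 4 nodes
  'm'-branch (mormine, mormipa, mormiroso): 13 nodes
  'p'-branch (pabelrun, pabelrundor, pabelrunlin, pabelso, pabeltator): 21 nodes
  'r'-branch (romifenvimor, romimi, romipador, romirun, romisar): 25 nodes
  't'-branch (ta): 2 nodes
  'v'-branch (venven): 6 nodes
Sum: 71

71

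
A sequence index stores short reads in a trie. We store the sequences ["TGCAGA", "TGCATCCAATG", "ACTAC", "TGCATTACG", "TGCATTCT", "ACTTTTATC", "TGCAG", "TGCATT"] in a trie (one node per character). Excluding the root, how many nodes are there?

30

Trace insertions, counting only characters that open a new branch:
  "TGCAGA" → 6 new (T, G, C, A, G, A)
  "TGCATCCAATG" → prefix "TGCA" already present; 7 new (T, C, C, A, A, T, G)
  "ACTAC" → 5 new (A, C, T, A, C)
  "TGCATTACG" → prefix "TGCAT" already present; 4 new (T, A, C, G)
  "TGCATTCT" → prefix "TGCATT" already present; 2 new (C, T)
  "ACTTTTATC" → prefix "ACT" already present; 6 new (T, T, T, A, T, C)
  "TGCAG" → prefix "TGCAG" already present; 0 new (none)
  "TGCATT" → prefix "TGCATT" already present; 0 new (none)
Total nodes = 6 + 7 + 5 + 4 + 2 + 6 + 0 + 0 = 30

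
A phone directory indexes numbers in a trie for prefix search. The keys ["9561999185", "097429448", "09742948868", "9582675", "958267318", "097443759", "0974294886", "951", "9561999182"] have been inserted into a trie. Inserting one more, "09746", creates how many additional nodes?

1

The longest prefix of "09746" already in the trie is "0974" (length 4).
New nodes needed: |"09746"| − 4 = 5 − 4 = 1.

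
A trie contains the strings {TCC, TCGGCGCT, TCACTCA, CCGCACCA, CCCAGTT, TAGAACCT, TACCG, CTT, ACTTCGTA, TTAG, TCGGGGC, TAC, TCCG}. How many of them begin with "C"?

3

Filter for entries beginning with "C":
Matches: "CCCAGTT", "CCGCACCA", "CTT"
Count: 3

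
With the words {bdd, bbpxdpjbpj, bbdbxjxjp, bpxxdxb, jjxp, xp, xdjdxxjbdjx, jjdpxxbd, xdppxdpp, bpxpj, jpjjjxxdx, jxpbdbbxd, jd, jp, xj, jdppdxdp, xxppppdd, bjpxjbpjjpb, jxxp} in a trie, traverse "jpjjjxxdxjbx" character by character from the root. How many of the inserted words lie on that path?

Check each prefix of "jpjjjxxdxjbx" against the stored set — each match is an end-marker on the path.
Prefixes of the query that are stored words: "jp", "jpjjjxxdx"
Count: 2

2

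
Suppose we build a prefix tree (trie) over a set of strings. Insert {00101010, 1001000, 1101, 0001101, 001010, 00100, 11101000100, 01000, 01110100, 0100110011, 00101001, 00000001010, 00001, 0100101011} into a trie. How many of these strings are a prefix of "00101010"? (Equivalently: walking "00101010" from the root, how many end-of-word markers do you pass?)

2

Traverse "00101010" character by character; count nodes along the way that are marked as word ends.
Prefixes of the query that are stored words: "001010", "00101010"
Count: 2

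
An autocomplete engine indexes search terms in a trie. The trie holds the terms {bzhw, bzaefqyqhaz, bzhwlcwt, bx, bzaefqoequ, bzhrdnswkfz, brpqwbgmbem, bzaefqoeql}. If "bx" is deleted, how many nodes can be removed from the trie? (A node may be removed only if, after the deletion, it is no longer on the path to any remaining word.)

1

A node on "bx"'s path can go only if nothing else ends at it or branches off below it.
The suffix "x" (1 node) is used only by "bx"; the node for "b" still has the child "z", so pruning stops there.
Nodes removed: 1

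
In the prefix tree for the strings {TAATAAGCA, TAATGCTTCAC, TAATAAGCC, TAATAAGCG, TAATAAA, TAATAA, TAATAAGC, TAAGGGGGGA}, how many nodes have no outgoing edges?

6

A leaf is a node with no children — equivalently, the end of a word that is not a proper prefix of any other stored word.
Those words: "TAAGGGGGGA", "TAATAAA", "TAATAAGCA", "TAATAAGCC", "TAATAAGCG", "TAATGCTTCAC"
Leaf count: 6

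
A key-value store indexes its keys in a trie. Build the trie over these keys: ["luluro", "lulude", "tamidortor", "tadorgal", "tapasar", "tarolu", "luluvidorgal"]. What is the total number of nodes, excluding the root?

41

Trace insertions, counting only characters that open a new branch:
  "luluro" → 6 new (l, u, l, u, r, o)
  "lulude" → prefix "lulu" already present; 2 new (d, e)
  "tamidortor" → 10 new (t, a, m, i, d, o, r, t, o, r)
  "tadorgal" → prefix "ta" already present; 6 new (d, o, r, g, a, l)
  "tapasar" → prefix "ta" already present; 5 new (p, a, s, a, r)
  "tarolu" → prefix "ta" already present; 4 new (r, o, l, u)
  "luluvidorgal" → prefix "lulu" already present; 8 new (v, i, d, o, r, g, a, l)
Total nodes = 6 + 2 + 10 + 6 + 5 + 4 + 8 = 41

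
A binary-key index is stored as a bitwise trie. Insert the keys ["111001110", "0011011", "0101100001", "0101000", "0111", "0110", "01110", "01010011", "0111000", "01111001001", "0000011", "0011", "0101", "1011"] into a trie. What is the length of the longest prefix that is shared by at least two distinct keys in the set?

The deepest shared node is where two words last agree before diverging.
"0101000" and "01010011" agree on "010100" (6 characters) before diverging; nothing deeper is shared.
Longest shared-prefix length: 6

6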